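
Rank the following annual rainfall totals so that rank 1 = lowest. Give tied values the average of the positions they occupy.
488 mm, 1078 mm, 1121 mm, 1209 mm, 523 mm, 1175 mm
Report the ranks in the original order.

Sorted (ascending): 488, 523, 1078, 1121, 1175, 1209
No ties — each value takes its position as its rank.

1, 3, 4, 6, 2, 5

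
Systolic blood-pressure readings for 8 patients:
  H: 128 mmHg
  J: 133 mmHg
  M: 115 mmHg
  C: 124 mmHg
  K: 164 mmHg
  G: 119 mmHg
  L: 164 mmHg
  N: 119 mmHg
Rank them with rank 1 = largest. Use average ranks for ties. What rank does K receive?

Sorted (descending): 164, 164, 133, 128, 124, 119, 119, 115
The 2 values of 164 occupy positions 1–2 → average rank (1+2)/2 = 1.5.
The 2 values of 119 occupy positions 6–7 → average rank (6+7)/2 = 6.5.
K has value 164 mmHg → rank 1.5.

1.5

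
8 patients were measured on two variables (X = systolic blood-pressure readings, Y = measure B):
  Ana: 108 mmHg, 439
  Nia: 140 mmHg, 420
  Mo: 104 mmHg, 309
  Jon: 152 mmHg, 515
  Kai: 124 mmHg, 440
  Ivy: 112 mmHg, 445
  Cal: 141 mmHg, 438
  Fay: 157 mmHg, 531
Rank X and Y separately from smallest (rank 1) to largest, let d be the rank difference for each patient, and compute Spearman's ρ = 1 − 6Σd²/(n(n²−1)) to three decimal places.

Ranks of variable 1: 2, 5, 1, 7, 4, 3, 6, 8
Ranks of variable 2: 4, 2, 1, 7, 5, 6, 3, 8
d = r₁ − r₂: -2, 3, 0, 0, -1, -3, 3, 0
d²: 4, 9, 0, 0, 1, 9, 9, 0; Σd² = 32
ρ = 1 − 6·32/(8·63) = 1 − 192/504 = 0.619

0.619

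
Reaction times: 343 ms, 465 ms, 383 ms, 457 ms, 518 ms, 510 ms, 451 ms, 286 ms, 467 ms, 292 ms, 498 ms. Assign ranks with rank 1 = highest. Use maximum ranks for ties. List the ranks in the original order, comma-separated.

Sorted (descending): 518, 510, 498, 467, 465, 457, 451, 383, 343, 292, 286
No ties — each value takes its position as its rank.

9, 5, 8, 6, 1, 2, 7, 11, 4, 10, 3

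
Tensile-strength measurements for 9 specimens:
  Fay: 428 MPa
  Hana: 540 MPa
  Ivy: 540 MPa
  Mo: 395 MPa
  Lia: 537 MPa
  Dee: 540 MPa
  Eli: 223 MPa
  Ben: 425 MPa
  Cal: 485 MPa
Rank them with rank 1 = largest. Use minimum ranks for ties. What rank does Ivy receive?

Sorted (descending): 540, 540, 540, 537, 485, 428, 425, 395, 223
The 3 values of 540 occupy positions 1–3 → each gets rank 1.
Ivy has value 540 MPa → rank 1.

1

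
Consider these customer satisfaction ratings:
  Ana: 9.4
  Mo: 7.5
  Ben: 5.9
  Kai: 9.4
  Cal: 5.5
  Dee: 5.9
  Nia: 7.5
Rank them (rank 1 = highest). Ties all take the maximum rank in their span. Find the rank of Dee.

Sorted (descending): 9.4, 9.4, 7.5, 7.5, 5.9, 5.9, 5.5
The 2 values of 9.4 occupy positions 1–2 → each gets rank 2.
The 2 values of 7.5 occupy positions 3–4 → each gets rank 4.
The 2 values of 5.9 occupy positions 5–6 → each gets rank 6.
Dee has value 5.9 → rank 6.

6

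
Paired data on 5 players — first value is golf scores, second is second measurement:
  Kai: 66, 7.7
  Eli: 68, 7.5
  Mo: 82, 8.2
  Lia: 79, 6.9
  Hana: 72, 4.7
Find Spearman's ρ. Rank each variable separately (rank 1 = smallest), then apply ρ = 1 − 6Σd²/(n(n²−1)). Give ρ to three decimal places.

Ranks of variable 1: 1, 2, 5, 4, 3
Ranks of variable 2: 4, 3, 5, 2, 1
d = r₁ − r₂: -3, -1, 0, 2, 2
d²: 9, 1, 0, 4, 4; Σd² = 18
ρ = 1 − 6·18/(5·24) = 1 − 108/120 = 0.100

0.100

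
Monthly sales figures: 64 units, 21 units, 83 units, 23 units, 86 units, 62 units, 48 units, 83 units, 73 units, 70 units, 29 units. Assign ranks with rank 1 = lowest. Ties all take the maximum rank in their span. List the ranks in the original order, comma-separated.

Sorted (ascending): 21, 23, 29, 48, 62, 64, 70, 73, 83, 83, 86
The 2 values of 83 occupy positions 9–10 → each gets rank 10.

6, 1, 10, 2, 11, 5, 4, 10, 8, 7, 3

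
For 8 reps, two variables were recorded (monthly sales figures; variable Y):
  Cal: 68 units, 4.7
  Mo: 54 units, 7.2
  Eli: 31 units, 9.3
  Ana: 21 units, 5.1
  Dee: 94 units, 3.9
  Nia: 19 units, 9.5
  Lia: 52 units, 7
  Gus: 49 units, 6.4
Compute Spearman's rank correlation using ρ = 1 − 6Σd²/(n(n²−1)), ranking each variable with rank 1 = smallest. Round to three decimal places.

-0.667

Ranks of variable 1: 7, 6, 3, 2, 8, 1, 5, 4
Ranks of variable 2: 2, 6, 7, 3, 1, 8, 5, 4
d = r₁ − r₂: 5, 0, -4, -1, 7, -7, 0, 0
d²: 25, 0, 16, 1, 49, 49, 0, 0; Σd² = 140
ρ = 1 − 6·140/(8·63) = 1 − 840/504 = -0.667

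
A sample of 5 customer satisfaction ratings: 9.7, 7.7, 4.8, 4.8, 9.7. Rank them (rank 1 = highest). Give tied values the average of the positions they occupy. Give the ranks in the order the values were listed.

Sorted (descending): 9.7, 9.7, 7.7, 4.8, 4.8
The 2 values of 9.7 occupy positions 1–2 → average rank (1+2)/2 = 1.5.
The 2 values of 4.8 occupy positions 4–5 → average rank (4+5)/2 = 4.5.

1.5, 3, 4.5, 4.5, 1.5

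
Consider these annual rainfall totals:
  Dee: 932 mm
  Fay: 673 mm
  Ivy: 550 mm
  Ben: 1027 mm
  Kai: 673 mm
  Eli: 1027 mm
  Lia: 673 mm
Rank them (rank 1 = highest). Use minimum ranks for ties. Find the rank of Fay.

Sorted (descending): 1027, 1027, 932, 673, 673, 673, 550
The 2 values of 1027 occupy positions 1–2 → each gets rank 1.
The 3 values of 673 occupy positions 4–6 → each gets rank 4.
Fay has value 673 mm → rank 4.

4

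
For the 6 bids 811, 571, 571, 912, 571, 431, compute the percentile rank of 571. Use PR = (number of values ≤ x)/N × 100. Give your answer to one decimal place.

N = 6.
Strictly below 571: 1. Equal to 571: 3.
PR = 4/6 × 100 = 66.7

66.7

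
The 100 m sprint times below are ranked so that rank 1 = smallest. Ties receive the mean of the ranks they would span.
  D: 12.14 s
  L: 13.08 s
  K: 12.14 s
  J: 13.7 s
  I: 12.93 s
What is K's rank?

1.5

Sorted (ascending): 12.14, 12.14, 12.93, 13.08, 13.7
The 2 values of 12.14 occupy positions 1–2 → average rank (1+2)/2 = 1.5.
K has value 12.14 s → rank 1.5.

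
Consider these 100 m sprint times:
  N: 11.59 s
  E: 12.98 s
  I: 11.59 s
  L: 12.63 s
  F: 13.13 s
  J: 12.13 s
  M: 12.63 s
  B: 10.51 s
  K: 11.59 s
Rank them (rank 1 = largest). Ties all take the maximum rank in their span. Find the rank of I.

Sorted (descending): 13.13, 12.98, 12.63, 12.63, 12.13, 11.59, 11.59, 11.59, 10.51
The 2 values of 12.63 occupy positions 3–4 → each gets rank 4.
The 3 values of 11.59 occupy positions 6–8 → each gets rank 8.
I has value 11.59 s → rank 8.

8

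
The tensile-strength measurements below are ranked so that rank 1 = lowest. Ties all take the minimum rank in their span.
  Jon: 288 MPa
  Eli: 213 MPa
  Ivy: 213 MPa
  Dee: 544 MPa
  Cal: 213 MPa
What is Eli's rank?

Sorted (ascending): 213, 213, 213, 288, 544
The 3 values of 213 occupy positions 1–3 → each gets rank 1.
Eli has value 213 MPa → rank 1.

1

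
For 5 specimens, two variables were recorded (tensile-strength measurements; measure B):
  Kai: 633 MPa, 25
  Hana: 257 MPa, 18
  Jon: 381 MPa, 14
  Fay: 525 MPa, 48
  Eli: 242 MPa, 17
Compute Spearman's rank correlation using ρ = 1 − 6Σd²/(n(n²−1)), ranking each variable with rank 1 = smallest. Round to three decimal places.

0.600

Ranks of variable 1: 5, 2, 3, 4, 1
Ranks of variable 2: 4, 3, 1, 5, 2
d = r₁ − r₂: 1, -1, 2, -1, -1
d²: 1, 1, 4, 1, 1; Σd² = 8
ρ = 1 − 6·8/(5·24) = 1 − 48/120 = 0.600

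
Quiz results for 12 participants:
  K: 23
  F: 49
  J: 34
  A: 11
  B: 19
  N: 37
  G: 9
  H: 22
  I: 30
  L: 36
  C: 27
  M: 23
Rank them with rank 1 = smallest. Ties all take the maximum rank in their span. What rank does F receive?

12

Sorted (ascending): 9, 11, 19, 22, 23, 23, 27, 30, 34, 36, 37, 49
The 2 values of 23 occupy positions 5–6 → each gets rank 6.
F has value 49 → rank 12.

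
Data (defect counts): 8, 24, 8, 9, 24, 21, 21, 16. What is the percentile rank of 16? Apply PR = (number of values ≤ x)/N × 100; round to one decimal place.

50.0

N = 8.
Strictly below 16: 3. Equal to 16: 1.
PR = 4/8 × 100 = 50.0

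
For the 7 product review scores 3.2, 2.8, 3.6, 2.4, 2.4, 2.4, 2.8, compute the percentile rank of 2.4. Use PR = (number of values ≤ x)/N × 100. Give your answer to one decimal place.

N = 7.
Strictly below 2.4: 0. Equal to 2.4: 3.
PR = 3/7 × 100 = 42.9

42.9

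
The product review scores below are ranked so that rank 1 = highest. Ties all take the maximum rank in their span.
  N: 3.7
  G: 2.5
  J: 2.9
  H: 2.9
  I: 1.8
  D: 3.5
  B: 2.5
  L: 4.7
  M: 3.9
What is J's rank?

Sorted (descending): 4.7, 3.9, 3.7, 3.5, 2.9, 2.9, 2.5, 2.5, 1.8
The 2 values of 2.9 occupy positions 5–6 → each gets rank 6.
The 2 values of 2.5 occupy positions 7–8 → each gets rank 8.
J has value 2.9 → rank 6.

6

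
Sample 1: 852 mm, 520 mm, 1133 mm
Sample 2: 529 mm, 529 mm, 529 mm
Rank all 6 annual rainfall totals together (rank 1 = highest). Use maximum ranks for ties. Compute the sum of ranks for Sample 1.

Sorted (descending): 1133, 852, 529, 529, 529, 520
The 3 values of 529 occupy positions 3–5 → each gets rank 5.
Sample 1 values → pooled ranks: 852→2, 520→6, 1133→1
Rank sum = 2 + 6 + 1 = 9

9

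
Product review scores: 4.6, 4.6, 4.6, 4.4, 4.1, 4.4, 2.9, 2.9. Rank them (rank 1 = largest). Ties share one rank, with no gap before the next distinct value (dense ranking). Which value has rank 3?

4.1

Sorted (descending): 4.6, 4.6, 4.6, 4.4, 4.4, 4.1, 2.9, 2.9
The 3 values of 4.6 share dense rank 1.
The 2 values of 4.4 share dense rank 2.
The 2 values of 2.9 share dense rank 4.
Remaining distinct values take the next consecutive integers.
Rank 3 → value 4.1.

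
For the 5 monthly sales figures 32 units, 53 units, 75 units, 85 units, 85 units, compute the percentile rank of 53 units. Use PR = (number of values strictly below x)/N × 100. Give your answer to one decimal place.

N = 5.
Strictly below 53: 1. Equal to 53: 1.
PR = 1/5 × 100 = 20.0

20.0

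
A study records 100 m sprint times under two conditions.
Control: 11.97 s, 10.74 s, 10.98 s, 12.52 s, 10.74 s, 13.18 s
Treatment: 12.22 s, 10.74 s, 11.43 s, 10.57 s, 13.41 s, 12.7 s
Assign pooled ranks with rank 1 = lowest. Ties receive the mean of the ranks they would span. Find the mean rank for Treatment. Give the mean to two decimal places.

6.67

Sorted (ascending): 10.57, 10.74, 10.74, 10.74, 10.98, 11.43, 11.97, 12.22, 12.52, 12.7, 13.18, 13.41
The 3 values of 10.74 occupy positions 2–4 → average rank 3.
Treatment values → pooled ranks: 12.22→8, 10.74→3, 11.43→6, 10.57→1, 13.41→12, 12.7→10
Mean rank = (8 + 3 + 6 + 1 + 12 + 10) / 6 = 6.67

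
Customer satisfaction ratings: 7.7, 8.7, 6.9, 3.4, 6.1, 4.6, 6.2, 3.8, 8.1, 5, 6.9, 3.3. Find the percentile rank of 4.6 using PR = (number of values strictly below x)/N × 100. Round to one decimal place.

N = 12.
Strictly below 4.6: 3. Equal to 4.6: 1.
PR = 3/12 × 100 = 25.0

25.0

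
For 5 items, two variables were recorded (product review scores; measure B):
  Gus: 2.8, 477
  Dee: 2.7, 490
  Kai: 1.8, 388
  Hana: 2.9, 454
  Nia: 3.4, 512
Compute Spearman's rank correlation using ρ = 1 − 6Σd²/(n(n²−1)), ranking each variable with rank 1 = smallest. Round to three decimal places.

0.600

Ranks of variable 1: 3, 2, 1, 4, 5
Ranks of variable 2: 3, 4, 1, 2, 5
d = r₁ − r₂: 0, -2, 0, 2, 0
d²: 0, 4, 0, 4, 0; Σd² = 8
ρ = 1 − 6·8/(5·24) = 1 − 48/120 = 0.600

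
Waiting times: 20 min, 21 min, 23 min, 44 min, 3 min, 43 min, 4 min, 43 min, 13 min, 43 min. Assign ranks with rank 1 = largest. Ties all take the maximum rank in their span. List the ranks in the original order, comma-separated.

Sorted (descending): 44, 43, 43, 43, 23, 21, 20, 13, 4, 3
The 3 values of 43 occupy positions 2–4 → each gets rank 4.

7, 6, 5, 1, 10, 4, 9, 4, 8, 4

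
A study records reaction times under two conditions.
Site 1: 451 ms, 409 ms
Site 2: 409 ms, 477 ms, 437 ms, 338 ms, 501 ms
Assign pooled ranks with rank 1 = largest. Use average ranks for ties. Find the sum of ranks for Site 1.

8.5

Sorted (descending): 501, 477, 451, 437, 409, 409, 338
The 2 values of 409 occupy positions 5–6 → average rank (5+6)/2 = 5.5.
Site 1 values → pooled ranks: 451→3, 409→5.5
Rank sum = 3 + 5.5 = 8.5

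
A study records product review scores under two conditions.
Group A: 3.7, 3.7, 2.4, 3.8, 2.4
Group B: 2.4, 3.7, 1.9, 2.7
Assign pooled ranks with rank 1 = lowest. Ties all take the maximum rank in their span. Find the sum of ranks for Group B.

Sorted (ascending): 1.9, 2.4, 2.4, 2.4, 2.7, 3.7, 3.7, 3.7, 3.8
The 3 values of 2.4 occupy positions 2–4 → each gets rank 4.
The 3 values of 3.7 occupy positions 6–8 → each gets rank 8.
Group B values → pooled ranks: 2.4→4, 3.7→8, 1.9→1, 2.7→5
Rank sum = 4 + 8 + 1 + 5 = 18

18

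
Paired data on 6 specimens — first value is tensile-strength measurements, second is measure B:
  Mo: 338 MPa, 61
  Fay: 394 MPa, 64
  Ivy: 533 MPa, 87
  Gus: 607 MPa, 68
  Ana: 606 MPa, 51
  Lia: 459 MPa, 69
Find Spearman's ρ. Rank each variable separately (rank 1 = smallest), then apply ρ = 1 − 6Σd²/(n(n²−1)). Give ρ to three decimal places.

Ranks of variable 1: 1, 2, 4, 6, 5, 3
Ranks of variable 2: 2, 3, 6, 4, 1, 5
d = r₁ − r₂: -1, -1, -2, 2, 4, -2
d²: 1, 1, 4, 4, 16, 4; Σd² = 30
ρ = 1 − 6·30/(6·35) = 1 − 180/210 = 0.143

0.143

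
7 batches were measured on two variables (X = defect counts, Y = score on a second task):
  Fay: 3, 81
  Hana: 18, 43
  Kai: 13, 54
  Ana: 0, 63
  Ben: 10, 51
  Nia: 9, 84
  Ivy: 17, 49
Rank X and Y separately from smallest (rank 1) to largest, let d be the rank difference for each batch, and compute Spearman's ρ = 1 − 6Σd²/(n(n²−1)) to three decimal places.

-0.821

Ranks of variable 1: 2, 7, 5, 1, 4, 3, 6
Ranks of variable 2: 6, 1, 4, 5, 3, 7, 2
d = r₁ − r₂: -4, 6, 1, -4, 1, -4, 4
d²: 16, 36, 1, 16, 1, 16, 16; Σd² = 102
ρ = 1 − 6·102/(7·48) = 1 − 612/336 = -0.821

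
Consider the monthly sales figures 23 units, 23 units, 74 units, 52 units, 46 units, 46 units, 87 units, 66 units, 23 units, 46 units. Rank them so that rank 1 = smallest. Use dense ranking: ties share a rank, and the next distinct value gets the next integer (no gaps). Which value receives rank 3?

52

Sorted (ascending): 23, 23, 23, 46, 46, 46, 52, 66, 74, 87
The 3 values of 23 share dense rank 1.
The 3 values of 46 share dense rank 2.
Remaining distinct values take the next consecutive integers.
Rank 3 → value 52.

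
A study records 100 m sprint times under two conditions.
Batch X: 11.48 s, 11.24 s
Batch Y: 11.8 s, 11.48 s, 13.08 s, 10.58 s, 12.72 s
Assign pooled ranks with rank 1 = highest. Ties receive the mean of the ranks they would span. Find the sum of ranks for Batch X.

Sorted (descending): 13.08, 12.72, 11.8, 11.48, 11.48, 11.24, 10.58
The 2 values of 11.48 occupy positions 4–5 → average rank (4+5)/2 = 4.5.
Batch X values → pooled ranks: 11.48→4.5, 11.24→6
Rank sum = 4.5 + 6 = 10.5

10.5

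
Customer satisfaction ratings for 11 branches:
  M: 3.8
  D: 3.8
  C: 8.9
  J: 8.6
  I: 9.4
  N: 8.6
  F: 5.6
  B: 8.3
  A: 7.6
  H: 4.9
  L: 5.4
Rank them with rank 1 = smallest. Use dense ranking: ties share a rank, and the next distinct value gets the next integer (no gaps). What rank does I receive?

9

Sorted (ascending): 3.8, 3.8, 4.9, 5.4, 5.6, 7.6, 8.3, 8.6, 8.6, 8.9, 9.4
The 2 values of 3.8 share dense rank 1.
The 2 values of 8.6 share dense rank 7.
Remaining distinct values take the next consecutive integers.
I has value 9.4 → rank 9.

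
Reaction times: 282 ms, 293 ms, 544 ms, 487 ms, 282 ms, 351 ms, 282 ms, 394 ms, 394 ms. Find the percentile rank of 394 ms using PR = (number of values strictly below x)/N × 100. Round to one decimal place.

N = 9.
Strictly below 394: 5. Equal to 394: 2.
PR = 5/9 × 100 = 55.6

55.6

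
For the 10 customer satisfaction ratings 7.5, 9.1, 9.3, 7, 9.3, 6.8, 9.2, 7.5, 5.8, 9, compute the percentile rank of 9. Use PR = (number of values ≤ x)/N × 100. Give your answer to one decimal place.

60.0

N = 10.
Strictly below 9: 5. Equal to 9: 1.
PR = 6/10 × 100 = 60.0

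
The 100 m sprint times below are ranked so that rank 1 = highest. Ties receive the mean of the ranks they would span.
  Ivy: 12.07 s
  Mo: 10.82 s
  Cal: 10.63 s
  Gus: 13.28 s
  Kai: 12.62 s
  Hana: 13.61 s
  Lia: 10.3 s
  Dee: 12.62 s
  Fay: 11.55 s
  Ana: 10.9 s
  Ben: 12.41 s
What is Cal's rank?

10

Sorted (descending): 13.61, 13.28, 12.62, 12.62, 12.41, 12.07, 11.55, 10.9, 10.82, 10.63, 10.3
The 2 values of 12.62 occupy positions 3–4 → average rank (3+4)/2 = 3.5.
Cal has value 10.63 s → rank 10.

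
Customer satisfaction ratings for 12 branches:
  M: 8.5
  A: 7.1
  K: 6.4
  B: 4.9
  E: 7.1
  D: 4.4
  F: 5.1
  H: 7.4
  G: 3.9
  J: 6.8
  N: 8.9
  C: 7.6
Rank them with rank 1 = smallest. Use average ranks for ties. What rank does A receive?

7.5

Sorted (ascending): 3.9, 4.4, 4.9, 5.1, 6.4, 6.8, 7.1, 7.1, 7.4, 7.6, 8.5, 8.9
The 2 values of 7.1 occupy positions 7–8 → average rank (7+8)/2 = 7.5.
A has value 7.1 → rank 7.5.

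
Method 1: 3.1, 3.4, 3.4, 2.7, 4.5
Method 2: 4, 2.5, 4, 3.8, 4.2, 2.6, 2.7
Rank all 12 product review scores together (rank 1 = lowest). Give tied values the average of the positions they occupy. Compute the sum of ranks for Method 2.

Sorted (ascending): 2.5, 2.6, 2.7, 2.7, 3.1, 3.4, 3.4, 3.8, 4, 4, 4.2, 4.5
The 2 values of 2.7 occupy positions 3–4 → average rank (3+4)/2 = 3.5.
The 2 values of 3.4 occupy positions 6–7 → average rank (6+7)/2 = 6.5.
The 2 values of 4 occupy positions 9–10 → average rank (9+10)/2 = 9.5.
Method 2 values → pooled ranks: 4→9.5, 2.5→1, 4→9.5, 3.8→8, 4.2→11, 2.6→2, 2.7→3.5
Rank sum = 9.5 + 1 + 9.5 + 8 + 11 + 2 + 3.5 = 44.5

44.5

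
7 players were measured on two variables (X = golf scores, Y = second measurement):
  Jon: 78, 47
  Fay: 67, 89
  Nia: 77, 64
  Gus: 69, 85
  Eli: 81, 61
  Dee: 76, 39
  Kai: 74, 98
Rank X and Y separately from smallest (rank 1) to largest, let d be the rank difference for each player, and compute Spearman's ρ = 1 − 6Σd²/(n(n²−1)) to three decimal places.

-0.643

Ranks of variable 1: 6, 1, 5, 2, 7, 4, 3
Ranks of variable 2: 2, 6, 4, 5, 3, 1, 7
d = r₁ − r₂: 4, -5, 1, -3, 4, 3, -4
d²: 16, 25, 1, 9, 16, 9, 16; Σd² = 92
ρ = 1 − 6·92/(7·48) = 1 − 552/336 = -0.643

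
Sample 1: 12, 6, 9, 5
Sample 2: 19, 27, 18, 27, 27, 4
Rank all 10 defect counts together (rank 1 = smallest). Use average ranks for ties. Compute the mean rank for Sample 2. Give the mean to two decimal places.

6.83

Sorted (ascending): 4, 5, 6, 9, 12, 18, 19, 27, 27, 27
The 3 values of 27 occupy positions 8–10 → average rank 9.
Sample 2 values → pooled ranks: 19→7, 27→9, 18→6, 27→9, 27→9, 4→1
Mean rank = (7 + 9 + 6 + 9 + 9 + 1) / 6 = 6.83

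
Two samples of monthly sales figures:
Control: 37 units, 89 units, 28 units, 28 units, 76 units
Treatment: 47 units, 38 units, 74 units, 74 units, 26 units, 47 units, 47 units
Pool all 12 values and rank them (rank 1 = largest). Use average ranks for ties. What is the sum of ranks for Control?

Sorted (descending): 89, 76, 74, 74, 47, 47, 47, 38, 37, 28, 28, 26
The 2 values of 74 occupy positions 3–4 → average rank (3+4)/2 = 3.5.
The 3 values of 47 occupy positions 5–7 → average rank 6.
The 2 values of 28 occupy positions 10–11 → average rank (10+11)/2 = 10.5.
Control values → pooled ranks: 37→9, 89→1, 28→10.5, 28→10.5, 76→2
Rank sum = 9 + 1 + 10.5 + 10.5 + 2 = 33

33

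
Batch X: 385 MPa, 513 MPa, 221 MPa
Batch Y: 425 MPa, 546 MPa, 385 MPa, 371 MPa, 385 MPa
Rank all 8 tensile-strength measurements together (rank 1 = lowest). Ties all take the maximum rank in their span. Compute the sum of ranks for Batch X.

13

Sorted (ascending): 221, 371, 385, 385, 385, 425, 513, 546
The 3 values of 385 occupy positions 3–5 → each gets rank 5.
Batch X values → pooled ranks: 385→5, 513→7, 221→1
Rank sum = 5 + 7 + 1 = 13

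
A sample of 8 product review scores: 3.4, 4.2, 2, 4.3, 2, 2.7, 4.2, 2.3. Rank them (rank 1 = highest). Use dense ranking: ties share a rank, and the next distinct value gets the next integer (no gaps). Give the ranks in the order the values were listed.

Sorted (descending): 4.3, 4.2, 4.2, 3.4, 2.7, 2.3, 2, 2
The 2 values of 4.2 share dense rank 2.
The 2 values of 2 share dense rank 6.
Remaining distinct values take the next consecutive integers.

3, 2, 6, 1, 6, 4, 2, 5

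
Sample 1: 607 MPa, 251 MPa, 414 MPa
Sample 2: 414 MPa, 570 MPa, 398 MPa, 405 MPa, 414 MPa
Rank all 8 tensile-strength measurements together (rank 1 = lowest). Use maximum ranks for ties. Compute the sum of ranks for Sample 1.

Sorted (ascending): 251, 398, 405, 414, 414, 414, 570, 607
The 3 values of 414 occupy positions 4–6 → each gets rank 6.
Sample 1 values → pooled ranks: 607→8, 251→1, 414→6
Rank sum = 8 + 1 + 6 = 15

15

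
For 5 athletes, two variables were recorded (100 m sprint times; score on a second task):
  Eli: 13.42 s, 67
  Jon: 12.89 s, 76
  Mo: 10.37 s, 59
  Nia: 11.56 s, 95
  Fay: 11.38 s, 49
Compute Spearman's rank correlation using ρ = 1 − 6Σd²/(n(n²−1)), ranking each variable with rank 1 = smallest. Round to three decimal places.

0.500

Ranks of variable 1: 5, 4, 1, 3, 2
Ranks of variable 2: 3, 4, 2, 5, 1
d = r₁ − r₂: 2, 0, -1, -2, 1
d²: 4, 0, 1, 4, 1; Σd² = 10
ρ = 1 − 6·10/(5·24) = 1 − 60/120 = 0.500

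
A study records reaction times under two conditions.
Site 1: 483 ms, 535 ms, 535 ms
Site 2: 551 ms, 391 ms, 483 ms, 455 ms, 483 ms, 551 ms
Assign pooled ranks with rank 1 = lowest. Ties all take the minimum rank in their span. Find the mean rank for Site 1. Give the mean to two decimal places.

5.00

Sorted (ascending): 391, 455, 483, 483, 483, 535, 535, 551, 551
The 3 values of 483 occupy positions 3–5 → each gets rank 3.
The 2 values of 535 occupy positions 6–7 → each gets rank 6.
The 2 values of 551 occupy positions 8–9 → each gets rank 8.
Site 1 values → pooled ranks: 483→3, 535→6, 535→6
Mean rank = (3 + 6 + 6) / 3 = 5.00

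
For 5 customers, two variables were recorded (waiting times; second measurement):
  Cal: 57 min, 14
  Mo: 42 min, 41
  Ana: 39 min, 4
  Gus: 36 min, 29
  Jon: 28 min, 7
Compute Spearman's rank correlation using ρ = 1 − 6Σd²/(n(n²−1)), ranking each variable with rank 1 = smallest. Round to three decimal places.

Ranks of variable 1: 5, 4, 3, 2, 1
Ranks of variable 2: 3, 5, 1, 4, 2
d = r₁ − r₂: 2, -1, 2, -2, -1
d²: 4, 1, 4, 4, 1; Σd² = 14
ρ = 1 − 6·14/(5·24) = 1 − 84/120 = 0.300

0.300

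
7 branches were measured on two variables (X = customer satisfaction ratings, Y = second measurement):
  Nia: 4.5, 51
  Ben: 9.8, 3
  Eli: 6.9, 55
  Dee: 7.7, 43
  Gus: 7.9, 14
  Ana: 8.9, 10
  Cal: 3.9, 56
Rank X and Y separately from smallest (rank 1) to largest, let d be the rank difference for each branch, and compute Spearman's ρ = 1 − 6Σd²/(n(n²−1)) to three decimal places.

Ranks of variable 1: 2, 7, 3, 4, 5, 6, 1
Ranks of variable 2: 5, 1, 6, 4, 3, 2, 7
d = r₁ − r₂: -3, 6, -3, 0, 2, 4, -6
d²: 9, 36, 9, 0, 4, 16, 36; Σd² = 110
ρ = 1 − 6·110/(7·48) = 1 − 660/336 = -0.964

-0.964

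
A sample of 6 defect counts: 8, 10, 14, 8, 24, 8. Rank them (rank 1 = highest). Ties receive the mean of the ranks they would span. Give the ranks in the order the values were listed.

5, 3, 2, 5, 1, 5

Sorted (descending): 24, 14, 10, 8, 8, 8
The 3 values of 8 occupy positions 4–6 → average rank 5.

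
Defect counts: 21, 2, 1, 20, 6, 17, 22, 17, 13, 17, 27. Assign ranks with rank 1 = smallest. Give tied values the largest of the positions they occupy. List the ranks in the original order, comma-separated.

Sorted (ascending): 1, 2, 6, 13, 17, 17, 17, 20, 21, 22, 27
The 3 values of 17 occupy positions 5–7 → each gets rank 7.

9, 2, 1, 8, 3, 7, 10, 7, 4, 7, 11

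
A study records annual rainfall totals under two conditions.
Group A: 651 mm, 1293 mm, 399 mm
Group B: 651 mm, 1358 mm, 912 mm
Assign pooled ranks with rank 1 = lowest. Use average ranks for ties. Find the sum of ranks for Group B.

12.5

Sorted (ascending): 399, 651, 651, 912, 1293, 1358
The 2 values of 651 occupy positions 2–3 → average rank (2+3)/2 = 2.5.
Group B values → pooled ranks: 651→2.5, 1358→6, 912→4
Rank sum = 2.5 + 6 + 4 = 12.5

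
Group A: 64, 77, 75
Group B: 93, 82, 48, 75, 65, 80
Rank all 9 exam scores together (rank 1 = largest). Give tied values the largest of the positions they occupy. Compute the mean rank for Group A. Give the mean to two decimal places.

Sorted (descending): 93, 82, 80, 77, 75, 75, 65, 64, 48
The 2 values of 75 occupy positions 5–6 → each gets rank 6.
Group A values → pooled ranks: 64→8, 77→4, 75→6
Mean rank = (8 + 4 + 6) / 3 = 6.00

6.00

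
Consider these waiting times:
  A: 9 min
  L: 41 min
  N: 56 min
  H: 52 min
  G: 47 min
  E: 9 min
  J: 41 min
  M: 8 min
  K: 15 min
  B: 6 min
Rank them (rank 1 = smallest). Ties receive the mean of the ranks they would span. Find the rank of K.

5

Sorted (ascending): 6, 8, 9, 9, 15, 41, 41, 47, 52, 56
The 2 values of 9 occupy positions 3–4 → average rank (3+4)/2 = 3.5.
The 2 values of 41 occupy positions 6–7 → average rank (6+7)/2 = 6.5.
K has value 15 min → rank 5.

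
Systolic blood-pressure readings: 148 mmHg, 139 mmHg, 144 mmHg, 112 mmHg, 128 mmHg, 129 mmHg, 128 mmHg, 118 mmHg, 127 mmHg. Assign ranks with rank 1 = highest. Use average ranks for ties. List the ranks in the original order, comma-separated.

1, 3, 2, 9, 5.5, 4, 5.5, 8, 7

Sorted (descending): 148, 144, 139, 129, 128, 128, 127, 118, 112
The 2 values of 128 occupy positions 5–6 → average rank (5+6)/2 = 5.5.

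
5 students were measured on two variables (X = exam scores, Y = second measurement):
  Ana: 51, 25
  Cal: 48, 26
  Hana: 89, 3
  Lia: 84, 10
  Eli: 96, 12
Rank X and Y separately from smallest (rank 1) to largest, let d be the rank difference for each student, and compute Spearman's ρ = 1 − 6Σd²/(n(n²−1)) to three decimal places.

Ranks of variable 1: 2, 1, 4, 3, 5
Ranks of variable 2: 4, 5, 1, 2, 3
d = r₁ − r₂: -2, -4, 3, 1, 2
d²: 4, 16, 9, 1, 4; Σd² = 34
ρ = 1 − 6·34/(5·24) = 1 − 204/120 = -0.700

-0.700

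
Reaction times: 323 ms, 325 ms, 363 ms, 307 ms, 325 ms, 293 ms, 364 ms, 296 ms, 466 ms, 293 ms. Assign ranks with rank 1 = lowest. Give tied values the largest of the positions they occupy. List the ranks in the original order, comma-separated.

Sorted (ascending): 293, 293, 296, 307, 323, 325, 325, 363, 364, 466
The 2 values of 293 occupy positions 1–2 → each gets rank 2.
The 2 values of 325 occupy positions 6–7 → each gets rank 7.

5, 7, 8, 4, 7, 2, 9, 3, 10, 2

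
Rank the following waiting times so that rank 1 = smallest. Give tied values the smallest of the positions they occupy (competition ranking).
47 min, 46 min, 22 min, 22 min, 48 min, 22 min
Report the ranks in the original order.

Sorted (ascending): 22, 22, 22, 46, 47, 48
The 3 values of 22 occupy positions 1–3 → each gets rank 1.

5, 4, 1, 1, 6, 1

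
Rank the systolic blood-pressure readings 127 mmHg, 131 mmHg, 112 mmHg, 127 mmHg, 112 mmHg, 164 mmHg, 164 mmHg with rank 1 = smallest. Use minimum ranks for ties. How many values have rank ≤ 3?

Sorted (ascending): 112, 112, 127, 127, 131, 164, 164
The 2 values of 112 occupy positions 1–2 → each gets rank 1.
The 2 values of 127 occupy positions 3–4 → each gets rank 3.
The 2 values of 164 occupy positions 6–7 → each gets rank 6.
Ranks ≤ 3: {1, 1, 3, 3} → 4 values.

4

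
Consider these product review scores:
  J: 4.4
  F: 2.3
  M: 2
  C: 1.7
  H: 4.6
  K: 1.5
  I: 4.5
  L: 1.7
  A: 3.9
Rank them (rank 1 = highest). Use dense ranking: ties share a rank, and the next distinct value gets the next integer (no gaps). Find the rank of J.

3

Sorted (descending): 4.6, 4.5, 4.4, 3.9, 2.3, 2, 1.7, 1.7, 1.5
The 2 values of 1.7 share dense rank 7.
Remaining distinct values take the next consecutive integers.
J has value 4.4 → rank 3.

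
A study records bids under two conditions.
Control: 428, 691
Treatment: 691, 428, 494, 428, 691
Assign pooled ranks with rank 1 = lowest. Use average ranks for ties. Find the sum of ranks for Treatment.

20

Sorted (ascending): 428, 428, 428, 494, 691, 691, 691
The 3 values of 428 occupy positions 1–3 → average rank 2.
The 3 values of 691 occupy positions 5–7 → average rank 6.
Treatment values → pooled ranks: 691→6, 428→2, 494→4, 428→2, 691→6
Rank sum = 6 + 2 + 4 + 2 + 6 = 20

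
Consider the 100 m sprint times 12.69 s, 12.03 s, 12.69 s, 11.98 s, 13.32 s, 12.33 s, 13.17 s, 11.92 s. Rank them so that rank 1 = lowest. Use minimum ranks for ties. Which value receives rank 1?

Sorted (ascending): 11.92, 11.98, 12.03, 12.33, 12.69, 12.69, 13.17, 13.32
The 2 values of 12.69 occupy positions 5–6 → each gets rank 5.
Rank 1 → value 11.92.

11.92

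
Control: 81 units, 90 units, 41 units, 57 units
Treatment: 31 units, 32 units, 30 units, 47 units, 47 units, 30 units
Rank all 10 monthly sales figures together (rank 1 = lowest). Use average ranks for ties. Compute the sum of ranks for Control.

Sorted (ascending): 30, 30, 31, 32, 41, 47, 47, 57, 81, 90
The 2 values of 30 occupy positions 1–2 → average rank (1+2)/2 = 1.5.
The 2 values of 47 occupy positions 6–7 → average rank (6+7)/2 = 6.5.
Control values → pooled ranks: 81→9, 90→10, 41→5, 57→8
Rank sum = 9 + 10 + 5 + 8 = 32

32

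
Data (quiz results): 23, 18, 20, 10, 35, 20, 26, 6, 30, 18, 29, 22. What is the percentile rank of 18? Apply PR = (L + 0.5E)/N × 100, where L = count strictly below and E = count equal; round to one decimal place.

25.0

N = 12.
Strictly below 18: 2. Equal to 18: 2.
PR = (2 + 0.5·2)/12 × 100 = 25.0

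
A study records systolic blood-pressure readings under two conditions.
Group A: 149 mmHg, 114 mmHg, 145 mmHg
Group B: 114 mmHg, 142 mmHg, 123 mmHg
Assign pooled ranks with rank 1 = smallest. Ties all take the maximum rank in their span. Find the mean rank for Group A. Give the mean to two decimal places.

4.33

Sorted (ascending): 114, 114, 123, 142, 145, 149
The 2 values of 114 occupy positions 1–2 → each gets rank 2.
Group A values → pooled ranks: 149→6, 114→2, 145→5
Mean rank = (6 + 2 + 5) / 3 = 4.33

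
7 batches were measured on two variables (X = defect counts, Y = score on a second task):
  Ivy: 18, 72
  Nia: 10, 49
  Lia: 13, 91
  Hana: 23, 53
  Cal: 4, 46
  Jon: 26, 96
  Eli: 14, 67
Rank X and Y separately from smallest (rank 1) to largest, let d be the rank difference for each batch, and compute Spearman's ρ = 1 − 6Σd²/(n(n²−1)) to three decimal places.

0.679

Ranks of variable 1: 5, 2, 3, 6, 1, 7, 4
Ranks of variable 2: 5, 2, 6, 3, 1, 7, 4
d = r₁ − r₂: 0, 0, -3, 3, 0, 0, 0
d²: 0, 0, 9, 9, 0, 0, 0; Σd² = 18
ρ = 1 − 6·18/(7·48) = 1 − 108/336 = 0.679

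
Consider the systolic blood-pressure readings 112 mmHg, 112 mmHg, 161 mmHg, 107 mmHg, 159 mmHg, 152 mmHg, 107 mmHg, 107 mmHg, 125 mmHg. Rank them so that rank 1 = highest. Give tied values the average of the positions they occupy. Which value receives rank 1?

161

Sorted (descending): 161, 159, 152, 125, 112, 112, 107, 107, 107
The 2 values of 112 occupy positions 5–6 → average rank (5+6)/2 = 5.5.
The 3 values of 107 occupy positions 7–9 → average rank 8.
Rank 1 → value 161.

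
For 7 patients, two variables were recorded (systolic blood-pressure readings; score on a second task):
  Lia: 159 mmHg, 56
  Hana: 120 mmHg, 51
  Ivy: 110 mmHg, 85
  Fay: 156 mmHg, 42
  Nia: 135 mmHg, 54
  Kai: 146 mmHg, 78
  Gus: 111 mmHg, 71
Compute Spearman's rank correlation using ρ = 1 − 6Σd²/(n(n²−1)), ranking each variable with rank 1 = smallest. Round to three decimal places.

Ranks of variable 1: 7, 3, 1, 6, 4, 5, 2
Ranks of variable 2: 4, 2, 7, 1, 3, 6, 5
d = r₁ − r₂: 3, 1, -6, 5, 1, -1, -3
d²: 9, 1, 36, 25, 1, 1, 9; Σd² = 82
ρ = 1 − 6·82/(7·48) = 1 − 492/336 = -0.464

-0.464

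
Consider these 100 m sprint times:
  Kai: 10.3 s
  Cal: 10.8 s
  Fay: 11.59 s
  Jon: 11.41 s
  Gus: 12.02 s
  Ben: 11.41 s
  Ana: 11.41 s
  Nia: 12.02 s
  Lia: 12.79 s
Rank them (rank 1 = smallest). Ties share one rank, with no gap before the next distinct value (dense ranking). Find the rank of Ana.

Sorted (ascending): 10.3, 10.8, 11.41, 11.41, 11.41, 11.59, 12.02, 12.02, 12.79
The 3 values of 11.41 share dense rank 3.
The 2 values of 12.02 share dense rank 5.
Remaining distinct values take the next consecutive integers.
Ana has value 11.41 s → rank 3.

3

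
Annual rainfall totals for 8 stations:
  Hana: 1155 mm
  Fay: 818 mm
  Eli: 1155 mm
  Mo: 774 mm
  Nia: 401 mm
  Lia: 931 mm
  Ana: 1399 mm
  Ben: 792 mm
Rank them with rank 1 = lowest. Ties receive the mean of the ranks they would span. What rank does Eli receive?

Sorted (ascending): 401, 774, 792, 818, 931, 1155, 1155, 1399
The 2 values of 1155 occupy positions 6–7 → average rank (6+7)/2 = 6.5.
Eli has value 1155 mm → rank 6.5.

6.5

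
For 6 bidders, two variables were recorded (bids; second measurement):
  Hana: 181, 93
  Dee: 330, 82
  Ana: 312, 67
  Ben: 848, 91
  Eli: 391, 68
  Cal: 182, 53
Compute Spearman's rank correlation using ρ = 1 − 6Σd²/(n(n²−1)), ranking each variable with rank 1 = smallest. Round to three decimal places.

Ranks of variable 1: 1, 4, 3, 6, 5, 2
Ranks of variable 2: 6, 4, 2, 5, 3, 1
d = r₁ − r₂: -5, 0, 1, 1, 2, 1
d²: 25, 0, 1, 1, 4, 1; Σd² = 32
ρ = 1 − 6·32/(6·35) = 1 − 192/210 = 0.086

0.086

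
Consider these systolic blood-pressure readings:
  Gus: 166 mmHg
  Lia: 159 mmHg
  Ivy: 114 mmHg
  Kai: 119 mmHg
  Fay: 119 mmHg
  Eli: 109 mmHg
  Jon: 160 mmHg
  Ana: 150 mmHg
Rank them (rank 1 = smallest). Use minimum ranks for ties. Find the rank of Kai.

3

Sorted (ascending): 109, 114, 119, 119, 150, 159, 160, 166
The 2 values of 119 occupy positions 3–4 → each gets rank 3.
Kai has value 119 mmHg → rank 3.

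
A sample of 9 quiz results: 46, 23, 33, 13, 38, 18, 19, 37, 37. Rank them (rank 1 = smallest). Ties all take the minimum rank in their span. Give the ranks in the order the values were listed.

9, 4, 5, 1, 8, 2, 3, 6, 6

Sorted (ascending): 13, 18, 19, 23, 33, 37, 37, 38, 46
The 2 values of 37 occupy positions 6–7 → each gets rank 6.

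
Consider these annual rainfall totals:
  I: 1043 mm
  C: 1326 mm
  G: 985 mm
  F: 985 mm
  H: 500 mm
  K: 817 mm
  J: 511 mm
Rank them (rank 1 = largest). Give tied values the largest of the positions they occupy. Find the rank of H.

Sorted (descending): 1326, 1043, 985, 985, 817, 511, 500
The 2 values of 985 occupy positions 3–4 → each gets rank 4.
H has value 500 mm → rank 7.

7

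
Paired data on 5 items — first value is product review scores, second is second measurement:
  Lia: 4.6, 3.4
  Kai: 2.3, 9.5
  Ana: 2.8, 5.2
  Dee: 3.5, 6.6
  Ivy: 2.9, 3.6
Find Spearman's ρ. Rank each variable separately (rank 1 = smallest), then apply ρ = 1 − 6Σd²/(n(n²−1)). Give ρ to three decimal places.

Ranks of variable 1: 5, 1, 2, 4, 3
Ranks of variable 2: 1, 5, 3, 4, 2
d = r₁ − r₂: 4, -4, -1, 0, 1
d²: 16, 16, 1, 0, 1; Σd² = 34
ρ = 1 − 6·34/(5·24) = 1 − 204/120 = -0.700

-0.700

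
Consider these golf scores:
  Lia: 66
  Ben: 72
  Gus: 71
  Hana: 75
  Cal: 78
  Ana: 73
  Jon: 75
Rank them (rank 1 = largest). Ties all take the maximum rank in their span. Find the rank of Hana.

Sorted (descending): 78, 75, 75, 73, 72, 71, 66
The 2 values of 75 occupy positions 2–3 → each gets rank 3.
Hana has value 75 → rank 3.

3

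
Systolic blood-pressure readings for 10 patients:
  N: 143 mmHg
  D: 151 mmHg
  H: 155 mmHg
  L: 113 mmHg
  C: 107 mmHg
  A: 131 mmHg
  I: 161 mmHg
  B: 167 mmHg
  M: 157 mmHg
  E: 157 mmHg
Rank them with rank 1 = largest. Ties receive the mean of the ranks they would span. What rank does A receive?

Sorted (descending): 167, 161, 157, 157, 155, 151, 143, 131, 113, 107
The 2 values of 157 occupy positions 3–4 → average rank (3+4)/2 = 3.5.
A has value 131 mmHg → rank 8.

8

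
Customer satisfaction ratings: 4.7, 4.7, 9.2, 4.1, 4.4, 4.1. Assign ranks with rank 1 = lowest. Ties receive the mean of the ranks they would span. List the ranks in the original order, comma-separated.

Sorted (ascending): 4.1, 4.1, 4.4, 4.7, 4.7, 9.2
The 2 values of 4.1 occupy positions 1–2 → average rank (1+2)/2 = 1.5.
The 2 values of 4.7 occupy positions 4–5 → average rank (4+5)/2 = 4.5.

4.5, 4.5, 6, 1.5, 3, 1.5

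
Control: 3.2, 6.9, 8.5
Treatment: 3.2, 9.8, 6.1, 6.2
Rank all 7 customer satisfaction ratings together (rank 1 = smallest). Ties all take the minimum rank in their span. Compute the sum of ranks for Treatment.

15

Sorted (ascending): 3.2, 3.2, 6.1, 6.2, 6.9, 8.5, 9.8
The 2 values of 3.2 occupy positions 1–2 → each gets rank 1.
Treatment values → pooled ranks: 3.2→1, 9.8→7, 6.1→3, 6.2→4
Rank sum = 1 + 7 + 3 + 4 = 15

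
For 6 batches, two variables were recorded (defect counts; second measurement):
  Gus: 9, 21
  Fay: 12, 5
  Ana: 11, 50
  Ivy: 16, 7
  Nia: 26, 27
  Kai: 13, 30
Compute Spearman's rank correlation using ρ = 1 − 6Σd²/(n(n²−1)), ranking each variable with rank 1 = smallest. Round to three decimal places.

Ranks of variable 1: 1, 3, 2, 5, 6, 4
Ranks of variable 2: 3, 1, 6, 2, 4, 5
d = r₁ − r₂: -2, 2, -4, 3, 2, -1
d²: 4, 4, 16, 9, 4, 1; Σd² = 38
ρ = 1 − 6·38/(6·35) = 1 − 228/210 = -0.086

-0.086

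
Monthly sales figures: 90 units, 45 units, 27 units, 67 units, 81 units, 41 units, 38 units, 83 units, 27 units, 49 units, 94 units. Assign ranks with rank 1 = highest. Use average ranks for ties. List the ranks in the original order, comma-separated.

2, 7, 10.5, 5, 4, 8, 9, 3, 10.5, 6, 1

Sorted (descending): 94, 90, 83, 81, 67, 49, 45, 41, 38, 27, 27
The 2 values of 27 occupy positions 10–11 → average rank (10+11)/2 = 10.5.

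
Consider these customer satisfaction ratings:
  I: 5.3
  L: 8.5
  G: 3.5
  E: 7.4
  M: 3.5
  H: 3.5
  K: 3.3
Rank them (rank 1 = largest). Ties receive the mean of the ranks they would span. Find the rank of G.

Sorted (descending): 8.5, 7.4, 5.3, 3.5, 3.5, 3.5, 3.3
The 3 values of 3.5 occupy positions 4–6 → average rank 5.
G has value 3.5 → rank 5.

5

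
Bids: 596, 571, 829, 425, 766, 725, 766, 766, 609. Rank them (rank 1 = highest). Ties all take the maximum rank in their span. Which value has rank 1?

829

Sorted (descending): 829, 766, 766, 766, 725, 609, 596, 571, 425
The 3 values of 766 occupy positions 2–4 → each gets rank 4.
Rank 1 → value 829.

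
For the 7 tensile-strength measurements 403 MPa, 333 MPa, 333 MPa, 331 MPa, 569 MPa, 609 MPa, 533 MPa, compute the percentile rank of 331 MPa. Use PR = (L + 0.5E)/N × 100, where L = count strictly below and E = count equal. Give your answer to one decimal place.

7.1

N = 7.
Strictly below 331: 0. Equal to 331: 1.
PR = (0 + 0.5·1)/7 × 100 = 7.1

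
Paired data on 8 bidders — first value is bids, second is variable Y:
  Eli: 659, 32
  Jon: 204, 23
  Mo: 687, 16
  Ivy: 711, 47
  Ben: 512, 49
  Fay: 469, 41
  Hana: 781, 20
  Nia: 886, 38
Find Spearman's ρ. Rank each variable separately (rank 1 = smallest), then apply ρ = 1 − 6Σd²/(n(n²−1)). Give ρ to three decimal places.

Ranks of variable 1: 4, 1, 5, 6, 3, 2, 7, 8
Ranks of variable 2: 4, 3, 1, 7, 8, 6, 2, 5
d = r₁ − r₂: 0, -2, 4, -1, -5, -4, 5, 3
d²: 0, 4, 16, 1, 25, 16, 25, 9; Σd² = 96
ρ = 1 − 6·96/(8·63) = 1 − 576/504 = -0.143

-0.143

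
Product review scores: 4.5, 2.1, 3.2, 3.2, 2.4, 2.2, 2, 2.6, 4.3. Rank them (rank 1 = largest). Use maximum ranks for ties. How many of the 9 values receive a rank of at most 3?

2

Sorted (descending): 4.5, 4.3, 3.2, 3.2, 2.6, 2.4, 2.2, 2.1, 2
The 2 values of 3.2 occupy positions 3–4 → each gets rank 4.
Ranks ≤ 3: {1, 2} → 2 values.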